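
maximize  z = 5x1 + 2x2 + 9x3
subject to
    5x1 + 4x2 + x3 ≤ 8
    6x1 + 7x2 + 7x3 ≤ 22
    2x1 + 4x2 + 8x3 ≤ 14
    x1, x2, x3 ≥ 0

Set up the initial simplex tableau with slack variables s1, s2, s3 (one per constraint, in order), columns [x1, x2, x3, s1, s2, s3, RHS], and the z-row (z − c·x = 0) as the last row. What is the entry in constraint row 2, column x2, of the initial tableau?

Constraint 2 has coefficient 7 on x2.

7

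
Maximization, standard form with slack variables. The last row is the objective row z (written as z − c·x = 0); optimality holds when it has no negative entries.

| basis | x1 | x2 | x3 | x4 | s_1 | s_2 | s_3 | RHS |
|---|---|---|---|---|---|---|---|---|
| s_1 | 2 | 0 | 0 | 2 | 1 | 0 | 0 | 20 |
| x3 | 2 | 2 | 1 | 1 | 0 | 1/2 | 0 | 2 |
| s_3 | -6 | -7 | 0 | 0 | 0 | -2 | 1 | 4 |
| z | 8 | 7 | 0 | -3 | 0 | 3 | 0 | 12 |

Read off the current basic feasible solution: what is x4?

x4 is not in the basis, so in the current basic feasible solution x4 = 0.

0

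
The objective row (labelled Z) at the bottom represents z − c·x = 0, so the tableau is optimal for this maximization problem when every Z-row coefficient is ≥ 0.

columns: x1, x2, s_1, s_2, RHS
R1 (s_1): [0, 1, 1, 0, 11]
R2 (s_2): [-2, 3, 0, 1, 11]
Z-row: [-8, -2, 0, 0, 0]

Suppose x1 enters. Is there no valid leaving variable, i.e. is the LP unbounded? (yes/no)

Every constraint-row entry in column x1 is ≤ 0, so increasing x1 is unbounded.

yes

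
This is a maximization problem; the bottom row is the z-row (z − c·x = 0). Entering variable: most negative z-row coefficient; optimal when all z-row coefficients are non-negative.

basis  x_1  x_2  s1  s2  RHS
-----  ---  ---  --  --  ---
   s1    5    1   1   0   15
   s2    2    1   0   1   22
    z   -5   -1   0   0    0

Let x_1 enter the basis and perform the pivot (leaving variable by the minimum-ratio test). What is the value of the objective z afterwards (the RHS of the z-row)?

15

Ratio test on column x_1 — row 1: 15/5 = 3; row 2: 22/2 = 11. Minimum is 3 at row 1 (s1 leaves); pivot element 5.
Pivot on row 1; the z-row RHS becomes 0 − (-5)·3 = 15.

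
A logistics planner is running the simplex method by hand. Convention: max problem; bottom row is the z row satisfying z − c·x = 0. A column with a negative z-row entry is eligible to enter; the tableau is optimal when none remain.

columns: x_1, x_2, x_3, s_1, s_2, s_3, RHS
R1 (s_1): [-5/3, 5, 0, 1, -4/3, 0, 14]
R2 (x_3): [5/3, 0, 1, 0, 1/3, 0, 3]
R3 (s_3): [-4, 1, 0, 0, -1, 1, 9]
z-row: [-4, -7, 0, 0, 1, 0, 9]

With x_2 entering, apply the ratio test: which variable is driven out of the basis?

s_1

Column x_2 entries and ratios — s_1: 14/5 = 14/5; x_3: 0 ≤ 0, skip; s_3: 9/1 = 9.
Smallest ratio is 14/5 in the row of s_1, so s_1 leaves.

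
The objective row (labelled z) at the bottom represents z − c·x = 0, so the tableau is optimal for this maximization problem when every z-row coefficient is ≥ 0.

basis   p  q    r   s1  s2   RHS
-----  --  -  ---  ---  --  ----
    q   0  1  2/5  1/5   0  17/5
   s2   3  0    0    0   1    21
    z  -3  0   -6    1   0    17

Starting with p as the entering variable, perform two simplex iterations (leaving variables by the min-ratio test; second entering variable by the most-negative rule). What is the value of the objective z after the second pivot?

89

Ratio test on column p — row 1: entry 0 ≤ 0; row 2: 21/3 = 7. Minimum is 7 at row 2 (s2 leaves); pivot element 3.
Pivot on row 2; the z-row RHS becomes 17 − (-3)·7 = 38.
Next entering variable (most negative z-row entry -6): r.
Ratio test on column r — row 1: (17/5)/(2/5) = 17/2; row 2: entry 0 ≤ 0. Minimum is 17/2 at row 1 (q leaves); pivot element 2/5.
After the second pivot the z-row RHS is 38 − (-6)·(17/2) = 89.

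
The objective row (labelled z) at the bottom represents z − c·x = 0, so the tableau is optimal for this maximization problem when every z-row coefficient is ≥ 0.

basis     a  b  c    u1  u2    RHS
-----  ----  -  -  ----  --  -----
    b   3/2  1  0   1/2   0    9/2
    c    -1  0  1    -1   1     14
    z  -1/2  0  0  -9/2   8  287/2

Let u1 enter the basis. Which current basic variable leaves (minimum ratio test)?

b

Column u1 entries and ratios — b: (9/2)/(1/2) = 9; c: -1 ≤ 0, skip.
Smallest ratio is 9 in the row of b, so b leaves.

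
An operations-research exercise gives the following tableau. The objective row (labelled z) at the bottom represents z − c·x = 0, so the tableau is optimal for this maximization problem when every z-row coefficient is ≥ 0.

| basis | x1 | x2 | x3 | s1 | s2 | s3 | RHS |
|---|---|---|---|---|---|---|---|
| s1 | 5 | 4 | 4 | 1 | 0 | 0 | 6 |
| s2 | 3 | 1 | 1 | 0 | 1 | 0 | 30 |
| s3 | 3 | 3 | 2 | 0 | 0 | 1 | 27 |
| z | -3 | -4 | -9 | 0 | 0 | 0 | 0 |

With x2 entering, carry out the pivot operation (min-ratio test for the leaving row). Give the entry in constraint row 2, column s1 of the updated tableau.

Ratio test on column x2 — row 1: 6/4 = 3/2; row 2: 30/1 = 30; row 3: 27/3 = 9. Minimum is 3/2 at row 1 (s1 leaves); pivot element 4.
Divide row 1 by 4; eliminate column x2 from the other rows.
Row 2 update in column s1: 0 − 1·(1/4) = -1/4.

-1/4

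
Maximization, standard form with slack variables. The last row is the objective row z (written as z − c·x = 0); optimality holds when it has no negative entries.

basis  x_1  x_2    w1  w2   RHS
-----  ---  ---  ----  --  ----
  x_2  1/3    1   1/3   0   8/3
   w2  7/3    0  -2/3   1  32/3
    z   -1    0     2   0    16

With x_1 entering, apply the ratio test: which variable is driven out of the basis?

Column x_1 entries and ratios — x_2: (8/3)/(1/3) = 8; w2: (32/3)/(7/3) = 32/7.
Smallest ratio is 32/7 in the row of w2, so w2 leaves.

w2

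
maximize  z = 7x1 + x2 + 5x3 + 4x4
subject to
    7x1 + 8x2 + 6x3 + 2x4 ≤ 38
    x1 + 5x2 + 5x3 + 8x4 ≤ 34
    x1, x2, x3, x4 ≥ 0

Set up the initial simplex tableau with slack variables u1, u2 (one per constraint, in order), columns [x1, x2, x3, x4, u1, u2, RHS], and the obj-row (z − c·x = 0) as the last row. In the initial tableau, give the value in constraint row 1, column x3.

6

Constraint 1 has coefficient 6 on x3.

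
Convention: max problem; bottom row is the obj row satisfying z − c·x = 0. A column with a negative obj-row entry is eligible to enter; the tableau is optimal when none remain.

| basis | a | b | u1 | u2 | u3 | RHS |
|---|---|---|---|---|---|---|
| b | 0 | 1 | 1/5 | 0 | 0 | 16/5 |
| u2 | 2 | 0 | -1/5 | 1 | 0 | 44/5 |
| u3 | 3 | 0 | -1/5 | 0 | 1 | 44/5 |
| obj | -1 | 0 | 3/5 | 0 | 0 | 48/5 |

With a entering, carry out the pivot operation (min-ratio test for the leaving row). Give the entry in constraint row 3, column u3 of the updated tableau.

Ratio test on column a — row 1: entry 0 ≤ 0; row 2: (44/5)/2 = 22/5; row 3: (44/5)/3 = 44/15. Minimum is 44/15 at row 3 (u3 leaves); pivot element 3.
Divide row 3 by 3; eliminate column a from the other rows.
In the new row 3, the u3 entry is the old entry divided by the pivot: 1/3 = 1/3.

1/3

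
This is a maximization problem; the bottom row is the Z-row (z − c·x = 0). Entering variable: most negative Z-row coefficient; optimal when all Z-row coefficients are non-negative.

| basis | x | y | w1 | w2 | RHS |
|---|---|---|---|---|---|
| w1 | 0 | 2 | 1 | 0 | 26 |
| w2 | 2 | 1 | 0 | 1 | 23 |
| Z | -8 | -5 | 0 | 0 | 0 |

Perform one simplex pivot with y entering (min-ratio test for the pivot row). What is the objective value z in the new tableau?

Ratio test on column y — row 1: 26/2 = 13; row 2: 23/1 = 23. Minimum is 13 at row 1 (w1 leaves); pivot element 2.
Pivot on row 1; the Z-row RHS becomes 0 − (-5)·13 = 65.

65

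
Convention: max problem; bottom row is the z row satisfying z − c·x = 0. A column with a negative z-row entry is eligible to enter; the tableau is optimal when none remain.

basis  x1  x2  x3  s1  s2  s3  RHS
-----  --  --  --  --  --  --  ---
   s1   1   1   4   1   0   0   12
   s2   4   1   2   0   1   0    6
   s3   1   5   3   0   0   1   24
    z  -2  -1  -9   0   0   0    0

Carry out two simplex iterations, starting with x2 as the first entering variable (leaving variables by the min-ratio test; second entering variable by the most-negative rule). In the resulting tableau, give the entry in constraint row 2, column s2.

Ratio test on column x2 — row 1: 12/1 = 12; row 2: 6/1 = 6; row 3: 24/5 = 24/5. Minimum is 24/5 at row 3 (s3 leaves); pivot element 5.
Divide row 3 by 5; eliminate column x2 from the other rows.
Second iteration: most negative z-row entry is -42/5 in column x3, so x3 enters.
Ratio test on column x3 — row 1: (36/5)/(17/5) = 36/17; row 2: (6/5)/(7/5) = 6/7; row 3: (24/5)/(3/5) = 8. Minimum is 6/7 at row 2 (s2 leaves); pivot element 7/5.
Divide row 2 by 7/5; eliminate column x3 from the other rows.
After both pivots, the entry at constraint row 2, column s2 is 5/7.

5/7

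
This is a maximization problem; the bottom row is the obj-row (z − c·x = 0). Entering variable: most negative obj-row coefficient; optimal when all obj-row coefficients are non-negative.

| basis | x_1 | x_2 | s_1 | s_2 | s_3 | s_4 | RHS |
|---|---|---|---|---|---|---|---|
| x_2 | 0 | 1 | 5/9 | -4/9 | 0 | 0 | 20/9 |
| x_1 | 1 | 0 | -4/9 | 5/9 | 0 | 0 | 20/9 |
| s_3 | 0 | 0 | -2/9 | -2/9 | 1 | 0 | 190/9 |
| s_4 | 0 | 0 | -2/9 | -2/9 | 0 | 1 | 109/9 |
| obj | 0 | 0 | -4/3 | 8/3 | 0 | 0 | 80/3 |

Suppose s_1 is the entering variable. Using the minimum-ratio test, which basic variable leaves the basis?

Column s_1 entries and ratios — x_2: (20/9)/(5/9) = 4; x_1: -4/9 ≤ 0, skip; s_3: -2/9 ≤ 0, skip; s_4: -2/9 ≤ 0, skip.
Smallest ratio is 4 in the row of x_2, so x_2 leaves.

x_2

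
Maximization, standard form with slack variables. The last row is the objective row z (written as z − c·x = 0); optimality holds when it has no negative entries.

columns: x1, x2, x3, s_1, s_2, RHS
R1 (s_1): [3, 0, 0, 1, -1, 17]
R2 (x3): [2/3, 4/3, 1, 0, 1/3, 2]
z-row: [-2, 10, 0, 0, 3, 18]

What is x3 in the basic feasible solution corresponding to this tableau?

2

x3 is basic (row 2); its value is the RHS of that row, 2.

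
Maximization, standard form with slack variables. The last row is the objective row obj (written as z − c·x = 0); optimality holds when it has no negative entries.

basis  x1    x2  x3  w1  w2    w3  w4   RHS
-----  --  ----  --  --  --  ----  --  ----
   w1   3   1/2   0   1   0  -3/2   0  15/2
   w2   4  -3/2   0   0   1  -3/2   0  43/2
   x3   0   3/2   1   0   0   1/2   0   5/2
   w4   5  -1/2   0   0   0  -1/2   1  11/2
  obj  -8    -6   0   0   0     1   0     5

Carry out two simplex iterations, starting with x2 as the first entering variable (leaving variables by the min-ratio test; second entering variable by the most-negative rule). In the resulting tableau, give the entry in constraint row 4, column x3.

Ratio test on column x2 — row 1: (15/2)/(1/2) = 15; row 2: entry -3/2 ≤ 0; row 3: (5/2)/(3/2) = 5/3; row 4: entry -1/2 ≤ 0. Minimum is 5/3 at row 3 (x3 leaves); pivot element 3/2.
Divide row 3 by 3/2; eliminate column x2 from the other rows.
Second iteration: most negative obj-row entry is -8 in column x1, so x1 enters.
Ratio test on column x1 — row 1: (20/3)/3 = 20/9; row 2: 24/4 = 6; row 3: entry 0 ≤ 0; row 4: (19/3)/5 = 19/15. Minimum is 19/15 at row 4 (w4 leaves); pivot element 5.
Divide row 4 by 5; eliminate column x1 from the other rows.
After both pivots, the entry at constraint row 4, column x3 is 1/15.

1/15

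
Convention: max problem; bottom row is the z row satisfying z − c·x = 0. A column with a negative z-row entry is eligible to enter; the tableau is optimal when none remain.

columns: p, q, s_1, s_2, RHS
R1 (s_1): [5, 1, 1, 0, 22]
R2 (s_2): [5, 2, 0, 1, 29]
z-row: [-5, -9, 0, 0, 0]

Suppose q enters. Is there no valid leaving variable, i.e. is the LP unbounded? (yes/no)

Column q has positive entries in row(s) 1, 2, so the ratio test bounds it — not unbounded.

no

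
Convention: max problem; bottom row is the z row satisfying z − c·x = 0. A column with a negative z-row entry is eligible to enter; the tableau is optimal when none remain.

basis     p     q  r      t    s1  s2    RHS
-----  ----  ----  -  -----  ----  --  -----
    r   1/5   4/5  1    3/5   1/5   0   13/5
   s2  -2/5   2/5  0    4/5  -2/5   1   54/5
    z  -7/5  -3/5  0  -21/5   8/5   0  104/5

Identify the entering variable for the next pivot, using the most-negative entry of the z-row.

t

Negative z-row entries: p: -7/5, q: -3/5, t: -21/5.
The most negative is -21/5 in column t, so t enters.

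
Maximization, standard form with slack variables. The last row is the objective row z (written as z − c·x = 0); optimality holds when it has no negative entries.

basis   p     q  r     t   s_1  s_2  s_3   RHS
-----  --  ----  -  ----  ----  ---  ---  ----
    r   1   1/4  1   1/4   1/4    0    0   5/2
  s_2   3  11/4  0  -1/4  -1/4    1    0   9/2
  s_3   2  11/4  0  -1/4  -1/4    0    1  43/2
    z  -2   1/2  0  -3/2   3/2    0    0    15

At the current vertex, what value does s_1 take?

s_1 is not in the basis, so in the current basic feasible solution s_1 = 0.

0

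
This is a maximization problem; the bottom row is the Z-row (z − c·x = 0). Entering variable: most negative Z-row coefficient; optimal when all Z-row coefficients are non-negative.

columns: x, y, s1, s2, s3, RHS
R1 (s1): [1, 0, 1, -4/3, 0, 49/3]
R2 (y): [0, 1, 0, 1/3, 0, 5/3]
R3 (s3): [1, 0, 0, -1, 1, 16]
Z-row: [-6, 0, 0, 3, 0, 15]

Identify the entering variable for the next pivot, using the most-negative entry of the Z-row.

Negative Z-row entries: x: -6.
The most negative is -6 in column x, so x enters.

x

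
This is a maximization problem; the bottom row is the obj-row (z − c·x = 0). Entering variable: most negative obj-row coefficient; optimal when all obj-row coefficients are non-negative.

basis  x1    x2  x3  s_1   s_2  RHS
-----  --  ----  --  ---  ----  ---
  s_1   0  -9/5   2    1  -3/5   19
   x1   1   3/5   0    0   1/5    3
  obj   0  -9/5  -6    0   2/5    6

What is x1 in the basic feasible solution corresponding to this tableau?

3

x1 is basic (row 2); its value is the RHS of that row, 3.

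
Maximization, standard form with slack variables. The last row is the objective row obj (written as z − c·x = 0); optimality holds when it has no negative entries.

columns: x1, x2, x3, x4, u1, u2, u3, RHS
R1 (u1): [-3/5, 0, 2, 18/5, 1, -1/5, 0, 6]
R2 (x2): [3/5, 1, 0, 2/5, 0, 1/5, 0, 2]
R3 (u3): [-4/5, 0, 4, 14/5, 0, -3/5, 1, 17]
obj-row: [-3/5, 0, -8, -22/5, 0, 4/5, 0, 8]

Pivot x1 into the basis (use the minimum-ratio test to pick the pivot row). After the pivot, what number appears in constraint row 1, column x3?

Ratio test on column x1 — row 1: entry -3/5 ≤ 0; row 2: 2/(3/5) = 10/3; row 3: entry -4/5 ≤ 0. Minimum is 10/3 at row 2 (x2 leaves); pivot element 3/5.
Divide row 2 by 3/5; eliminate column x1 from the other rows.
Row 1 update in column x3: 2 − (-3/5)·0 = 2.

2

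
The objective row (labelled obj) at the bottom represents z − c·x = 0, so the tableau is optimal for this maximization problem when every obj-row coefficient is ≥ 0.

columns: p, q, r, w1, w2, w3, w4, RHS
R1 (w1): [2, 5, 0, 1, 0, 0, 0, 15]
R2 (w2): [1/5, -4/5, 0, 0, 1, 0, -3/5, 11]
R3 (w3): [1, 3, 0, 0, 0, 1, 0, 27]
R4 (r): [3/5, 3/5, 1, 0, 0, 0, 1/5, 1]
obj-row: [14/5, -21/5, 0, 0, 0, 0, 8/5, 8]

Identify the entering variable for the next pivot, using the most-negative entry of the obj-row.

Negative obj-row entries: q: -21/5.
The most negative is -21/5 in column q, so q enters.

q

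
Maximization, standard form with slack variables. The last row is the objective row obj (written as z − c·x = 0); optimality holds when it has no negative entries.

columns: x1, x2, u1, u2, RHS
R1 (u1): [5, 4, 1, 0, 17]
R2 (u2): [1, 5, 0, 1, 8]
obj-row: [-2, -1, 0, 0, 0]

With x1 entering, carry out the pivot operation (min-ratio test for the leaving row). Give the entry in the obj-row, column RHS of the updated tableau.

34/5

Ratio test on column x1 — row 1: 17/5 = 17/5; row 2: 8/1 = 8. Minimum is 17/5 at row 1 (u1 leaves); pivot element 5.
Divide row 1 by 5; eliminate column x1 from the other rows.
obj-row update in column RHS: 0 − (-2)·(17/5) = 34/5.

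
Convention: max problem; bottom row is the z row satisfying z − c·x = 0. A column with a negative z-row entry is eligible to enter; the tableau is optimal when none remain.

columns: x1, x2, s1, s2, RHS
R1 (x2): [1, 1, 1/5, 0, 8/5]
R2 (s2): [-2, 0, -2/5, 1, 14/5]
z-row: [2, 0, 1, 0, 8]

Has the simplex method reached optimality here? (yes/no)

yes

Every z-row coefficient is ≥ 0, so the tableau is optimal.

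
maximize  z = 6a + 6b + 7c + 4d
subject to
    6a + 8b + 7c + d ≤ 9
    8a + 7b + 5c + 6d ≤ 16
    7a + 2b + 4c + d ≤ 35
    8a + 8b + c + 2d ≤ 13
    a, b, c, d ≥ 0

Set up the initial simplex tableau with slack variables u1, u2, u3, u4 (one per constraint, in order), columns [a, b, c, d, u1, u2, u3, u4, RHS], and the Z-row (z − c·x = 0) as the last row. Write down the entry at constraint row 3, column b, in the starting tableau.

2

Constraint 3 has coefficient 2 on b.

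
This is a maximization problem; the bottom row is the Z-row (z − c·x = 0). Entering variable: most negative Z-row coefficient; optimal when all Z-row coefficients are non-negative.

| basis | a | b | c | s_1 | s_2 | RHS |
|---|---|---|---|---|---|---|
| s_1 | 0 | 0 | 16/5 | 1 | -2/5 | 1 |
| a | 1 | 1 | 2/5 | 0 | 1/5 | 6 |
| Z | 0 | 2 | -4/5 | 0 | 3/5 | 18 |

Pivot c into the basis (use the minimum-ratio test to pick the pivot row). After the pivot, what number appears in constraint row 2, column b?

Ratio test on column c — row 1: 1/(16/5) = 5/16; row 2: 6/(2/5) = 15. Minimum is 5/16 at row 1 (s_1 leaves); pivot element 16/5.
Divide row 1 by 16/5; eliminate column c from the other rows.
Row 2 update in column b: 1 − (2/5)·0 = 1.

1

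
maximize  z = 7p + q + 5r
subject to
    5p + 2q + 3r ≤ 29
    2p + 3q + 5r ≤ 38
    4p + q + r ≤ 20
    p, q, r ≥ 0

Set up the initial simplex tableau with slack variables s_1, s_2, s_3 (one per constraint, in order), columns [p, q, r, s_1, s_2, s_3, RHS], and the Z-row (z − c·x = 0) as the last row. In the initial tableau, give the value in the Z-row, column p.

The Z-row carries the negated objective coefficients: the p entry is -7.

-7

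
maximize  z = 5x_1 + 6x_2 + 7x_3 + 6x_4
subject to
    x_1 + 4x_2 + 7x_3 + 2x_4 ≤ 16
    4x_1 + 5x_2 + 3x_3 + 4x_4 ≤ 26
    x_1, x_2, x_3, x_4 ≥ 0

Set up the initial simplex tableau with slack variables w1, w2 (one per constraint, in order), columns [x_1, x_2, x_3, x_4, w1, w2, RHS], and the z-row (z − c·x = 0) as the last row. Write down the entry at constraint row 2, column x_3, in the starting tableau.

Constraint 2 has coefficient 3 on x_3.

3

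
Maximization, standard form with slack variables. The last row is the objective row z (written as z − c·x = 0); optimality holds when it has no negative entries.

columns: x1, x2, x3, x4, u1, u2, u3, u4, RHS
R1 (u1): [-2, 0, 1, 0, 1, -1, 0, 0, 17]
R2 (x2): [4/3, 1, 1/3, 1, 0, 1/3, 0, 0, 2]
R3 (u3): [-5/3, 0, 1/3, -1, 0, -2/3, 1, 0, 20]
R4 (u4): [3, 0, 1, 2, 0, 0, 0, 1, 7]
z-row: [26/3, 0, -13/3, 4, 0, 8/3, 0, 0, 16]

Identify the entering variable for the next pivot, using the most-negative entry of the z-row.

x3

Negative z-row entries: x3: -13/3.
The most negative is -13/3 in column x3, so x3 enters.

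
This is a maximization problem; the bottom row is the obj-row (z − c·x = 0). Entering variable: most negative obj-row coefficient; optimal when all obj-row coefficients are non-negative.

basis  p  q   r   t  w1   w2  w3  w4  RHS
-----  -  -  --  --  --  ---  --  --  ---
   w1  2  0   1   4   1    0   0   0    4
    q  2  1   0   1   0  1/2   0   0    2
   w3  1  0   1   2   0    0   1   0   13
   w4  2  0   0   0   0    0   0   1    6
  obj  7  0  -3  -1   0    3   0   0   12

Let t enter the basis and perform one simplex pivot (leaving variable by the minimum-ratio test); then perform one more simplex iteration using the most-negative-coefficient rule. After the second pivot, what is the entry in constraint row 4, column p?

2

Ratio test on column t — row 1: 4/4 = 1; row 2: 2/1 = 2; row 3: 13/2 = 13/2; row 4: entry 0 ≤ 0. Minimum is 1 at row 1 (w1 leaves); pivot element 4.
Divide row 1 by 4; eliminate column t from the other rows.
Second iteration: most negative obj-row entry is -11/4 in column r, so r enters.
Ratio test on column r — row 1: 1/(1/4) = 4; row 2: entry -1/4 ≤ 0; row 3: 11/(1/2) = 22; row 4: entry 0 ≤ 0. Minimum is 4 at row 1 (t leaves); pivot element 1/4.
Divide row 1 by 1/4; eliminate column r from the other rows.
After both pivots, the entry at constraint row 4, column p is 2.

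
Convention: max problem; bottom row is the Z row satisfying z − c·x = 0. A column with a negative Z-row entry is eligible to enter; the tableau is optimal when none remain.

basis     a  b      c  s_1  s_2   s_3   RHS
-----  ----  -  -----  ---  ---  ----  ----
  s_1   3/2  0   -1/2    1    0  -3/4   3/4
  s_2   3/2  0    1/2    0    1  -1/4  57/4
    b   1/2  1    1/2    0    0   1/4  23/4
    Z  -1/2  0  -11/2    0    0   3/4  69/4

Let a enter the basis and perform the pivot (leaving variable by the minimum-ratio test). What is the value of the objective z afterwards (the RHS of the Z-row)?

35/2

Ratio test on column a — row 1: (3/4)/(3/2) = 1/2; row 2: (57/4)/(3/2) = 19/2; row 3: (23/4)/(1/2) = 23/2. Minimum is 1/2 at row 1 (s_1 leaves); pivot element 3/2.
Pivot on row 1; the Z-row RHS becomes 69/4 − (-1/2)·(1/2) = 35/2.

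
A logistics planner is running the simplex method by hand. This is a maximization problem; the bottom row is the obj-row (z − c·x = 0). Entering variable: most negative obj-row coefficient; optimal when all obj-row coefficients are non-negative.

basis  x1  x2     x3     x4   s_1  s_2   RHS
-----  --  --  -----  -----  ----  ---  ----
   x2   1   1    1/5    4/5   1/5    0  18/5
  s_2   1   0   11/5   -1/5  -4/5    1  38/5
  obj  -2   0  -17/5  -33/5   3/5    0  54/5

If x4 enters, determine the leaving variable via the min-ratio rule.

x2

Column x4 entries and ratios — x2: (18/5)/(4/5) = 9/2; s_2: -1/5 ≤ 0, skip.
Smallest ratio is 9/2 in the row of x2, so x2 leaves.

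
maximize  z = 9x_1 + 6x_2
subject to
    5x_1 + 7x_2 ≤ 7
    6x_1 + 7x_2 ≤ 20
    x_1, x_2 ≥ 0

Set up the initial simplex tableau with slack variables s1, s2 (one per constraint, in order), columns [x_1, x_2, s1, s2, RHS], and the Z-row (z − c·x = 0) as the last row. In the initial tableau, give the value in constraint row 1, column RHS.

7

The RHS of constraint 1 is b_1 = 7.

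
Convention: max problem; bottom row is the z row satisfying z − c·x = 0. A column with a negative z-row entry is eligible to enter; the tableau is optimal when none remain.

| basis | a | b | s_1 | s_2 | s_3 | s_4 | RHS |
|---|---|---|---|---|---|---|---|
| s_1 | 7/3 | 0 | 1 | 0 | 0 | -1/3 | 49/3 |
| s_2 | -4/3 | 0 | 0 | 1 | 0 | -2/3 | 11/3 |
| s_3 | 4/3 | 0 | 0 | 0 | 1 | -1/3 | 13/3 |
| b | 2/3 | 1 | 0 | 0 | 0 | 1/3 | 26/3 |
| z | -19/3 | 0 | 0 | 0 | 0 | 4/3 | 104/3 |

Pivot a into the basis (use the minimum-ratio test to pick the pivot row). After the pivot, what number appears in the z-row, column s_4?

-1/4

Ratio test on column a — row 1: (49/3)/(7/3) = 7; row 2: entry -4/3 ≤ 0; row 3: (13/3)/(4/3) = 13/4; row 4: (26/3)/(2/3) = 13. Minimum is 13/4 at row 3 (s_3 leaves); pivot element 4/3.
Divide row 3 by 4/3; eliminate column a from the other rows.
z-row update in column s_4: 4/3 − (-19/3)·(-1/4) = -1/4.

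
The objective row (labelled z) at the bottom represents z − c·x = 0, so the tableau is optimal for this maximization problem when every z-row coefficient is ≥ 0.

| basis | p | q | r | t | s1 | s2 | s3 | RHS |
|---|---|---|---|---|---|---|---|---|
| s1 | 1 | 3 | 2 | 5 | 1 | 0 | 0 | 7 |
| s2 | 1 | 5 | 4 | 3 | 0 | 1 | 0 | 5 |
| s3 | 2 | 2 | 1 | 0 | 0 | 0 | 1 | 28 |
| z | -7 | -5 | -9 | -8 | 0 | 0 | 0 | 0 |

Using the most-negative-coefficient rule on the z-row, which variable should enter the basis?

Negative z-row entries: p: -7, q: -5, r: -9, t: -8.
The most negative is -9 in column r, so r enters.

r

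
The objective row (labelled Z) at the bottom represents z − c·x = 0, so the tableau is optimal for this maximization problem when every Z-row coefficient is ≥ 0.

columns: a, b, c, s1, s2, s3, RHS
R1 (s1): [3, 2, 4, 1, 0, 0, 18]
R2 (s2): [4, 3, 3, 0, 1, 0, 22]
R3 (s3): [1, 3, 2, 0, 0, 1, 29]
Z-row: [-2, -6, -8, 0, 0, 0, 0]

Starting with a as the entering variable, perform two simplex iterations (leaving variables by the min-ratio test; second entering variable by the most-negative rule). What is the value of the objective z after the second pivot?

116/7

Ratio test on column a — row 1: 18/3 = 6; row 2: 22/4 = 11/2; row 3: 29/1 = 29. Minimum is 11/2 at row 2 (s2 leaves); pivot element 4.
Pivot on row 2; the Z-row RHS becomes 0 − (-2)·(11/2) = 11.
Next entering variable (most negative Z-row entry -13/2): c.
Ratio test on column c — row 1: (3/2)/(7/4) = 6/7; row 2: (11/2)/(3/4) = 22/3; row 3: (47/2)/(5/4) = 94/5. Minimum is 6/7 at row 1 (s1 leaves); pivot element 7/4.
After the second pivot the Z-row RHS is 11 − (-13/2)·(6/7) = 116/7.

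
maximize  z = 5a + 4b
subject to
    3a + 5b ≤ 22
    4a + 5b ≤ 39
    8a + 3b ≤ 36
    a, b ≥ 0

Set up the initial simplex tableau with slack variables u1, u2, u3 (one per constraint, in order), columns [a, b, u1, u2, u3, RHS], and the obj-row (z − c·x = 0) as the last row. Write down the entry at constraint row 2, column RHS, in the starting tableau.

39

The RHS of constraint 2 is b_2 = 39.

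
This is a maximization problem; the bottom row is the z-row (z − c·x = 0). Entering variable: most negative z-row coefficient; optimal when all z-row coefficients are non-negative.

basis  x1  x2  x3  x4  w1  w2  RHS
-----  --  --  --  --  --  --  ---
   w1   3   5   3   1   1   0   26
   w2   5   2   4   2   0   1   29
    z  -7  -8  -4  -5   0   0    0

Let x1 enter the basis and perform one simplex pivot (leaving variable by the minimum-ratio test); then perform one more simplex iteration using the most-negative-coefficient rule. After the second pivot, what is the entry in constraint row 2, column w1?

-2/19

Ratio test on column x1 — row 1: 26/3 = 26/3; row 2: 29/5 = 29/5. Minimum is 29/5 at row 2 (w2 leaves); pivot element 5.
Divide row 2 by 5; eliminate column x1 from the other rows.
Second iteration: most negative z-row entry is -26/5 in column x2, so x2 enters.
Ratio test on column x2 — row 1: (43/5)/(19/5) = 43/19; row 2: (29/5)/(2/5) = 29/2. Minimum is 43/19 at row 1 (w1 leaves); pivot element 19/5.
Divide row 1 by 19/5; eliminate column x2 from the other rows.
After both pivots, the entry at constraint row 2, column w1 is -2/19.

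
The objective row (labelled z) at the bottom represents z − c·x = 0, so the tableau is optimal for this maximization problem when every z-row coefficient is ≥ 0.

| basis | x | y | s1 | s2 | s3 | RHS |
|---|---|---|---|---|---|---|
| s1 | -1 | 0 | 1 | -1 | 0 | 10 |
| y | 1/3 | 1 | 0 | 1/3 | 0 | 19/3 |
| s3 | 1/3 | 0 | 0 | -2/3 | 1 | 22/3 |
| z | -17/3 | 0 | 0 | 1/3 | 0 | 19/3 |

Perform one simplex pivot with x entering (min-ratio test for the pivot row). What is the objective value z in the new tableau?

114

Ratio test on column x — row 1: entry -1 ≤ 0; row 2: (19/3)/(1/3) = 19; row 3: (22/3)/(1/3) = 22. Minimum is 19 at row 2 (y leaves); pivot element 1/3.
Pivot on row 2; the z-row RHS becomes 19/3 − (-17/3)·19 = 114.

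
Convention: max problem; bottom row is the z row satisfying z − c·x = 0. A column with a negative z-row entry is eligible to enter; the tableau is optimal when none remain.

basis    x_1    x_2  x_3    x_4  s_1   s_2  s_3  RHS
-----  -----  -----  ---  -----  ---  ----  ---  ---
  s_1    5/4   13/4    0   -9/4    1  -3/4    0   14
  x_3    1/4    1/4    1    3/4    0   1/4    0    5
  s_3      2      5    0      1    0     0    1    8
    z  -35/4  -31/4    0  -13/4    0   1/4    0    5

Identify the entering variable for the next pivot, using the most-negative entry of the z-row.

x_1

Negative z-row entries: x_1: -35/4, x_2: -31/4, x_4: -13/4.
The most negative is -35/4 in column x_1, so x_1 enters.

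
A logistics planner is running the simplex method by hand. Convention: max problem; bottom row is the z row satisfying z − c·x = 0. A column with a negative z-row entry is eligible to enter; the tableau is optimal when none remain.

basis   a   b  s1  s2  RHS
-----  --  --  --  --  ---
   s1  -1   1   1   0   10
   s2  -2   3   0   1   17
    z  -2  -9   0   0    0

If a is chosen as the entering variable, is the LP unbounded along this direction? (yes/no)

yes

Every constraint-row entry in column a is ≤ 0, so increasing a is unbounded.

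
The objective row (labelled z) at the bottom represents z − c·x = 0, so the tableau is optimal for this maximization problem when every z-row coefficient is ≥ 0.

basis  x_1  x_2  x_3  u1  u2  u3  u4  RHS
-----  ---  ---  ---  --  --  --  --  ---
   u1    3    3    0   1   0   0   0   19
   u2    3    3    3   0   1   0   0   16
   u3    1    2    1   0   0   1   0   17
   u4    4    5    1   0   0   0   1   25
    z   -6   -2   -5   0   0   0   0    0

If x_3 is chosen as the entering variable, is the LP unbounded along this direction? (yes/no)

no

Column x_3 has positive entries in row(s) 2, 3, 4, so the ratio test bounds it — not unbounded.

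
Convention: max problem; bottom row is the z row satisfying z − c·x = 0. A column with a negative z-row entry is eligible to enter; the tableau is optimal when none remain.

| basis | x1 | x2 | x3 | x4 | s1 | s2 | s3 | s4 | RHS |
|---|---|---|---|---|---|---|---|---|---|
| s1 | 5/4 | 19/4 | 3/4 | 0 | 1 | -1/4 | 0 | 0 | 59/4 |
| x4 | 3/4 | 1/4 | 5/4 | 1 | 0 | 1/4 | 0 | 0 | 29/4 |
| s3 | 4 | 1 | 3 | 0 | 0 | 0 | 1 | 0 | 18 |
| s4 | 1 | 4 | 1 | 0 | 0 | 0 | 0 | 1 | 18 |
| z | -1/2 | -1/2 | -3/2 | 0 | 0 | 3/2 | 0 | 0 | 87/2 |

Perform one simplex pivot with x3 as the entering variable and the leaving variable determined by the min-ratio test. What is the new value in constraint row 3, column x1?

11/5

Ratio test on column x3 — row 1: (59/4)/(3/4) = 59/3; row 2: (29/4)/(5/4) = 29/5; row 3: 18/3 = 6; row 4: 18/1 = 18. Minimum is 29/5 at row 2 (x4 leaves); pivot element 5/4.
Divide row 2 by 5/4; eliminate column x3 from the other rows.
Row 3 update in column x1: 4 − 3·(3/5) = 11/5.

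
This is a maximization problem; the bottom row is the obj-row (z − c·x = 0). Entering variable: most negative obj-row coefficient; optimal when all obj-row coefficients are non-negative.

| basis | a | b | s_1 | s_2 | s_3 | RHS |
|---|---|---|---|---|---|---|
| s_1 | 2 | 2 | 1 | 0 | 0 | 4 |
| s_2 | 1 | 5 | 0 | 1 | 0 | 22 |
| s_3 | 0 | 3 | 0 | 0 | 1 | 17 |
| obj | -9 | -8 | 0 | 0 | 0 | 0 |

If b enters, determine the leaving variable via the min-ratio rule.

Column b entries and ratios — s_1: 4/2 = 2; s_2: 22/5 = 22/5; s_3: 17/3 = 17/3.
Smallest ratio is 2 in the row of s_1, so s_1 leaves.

s_1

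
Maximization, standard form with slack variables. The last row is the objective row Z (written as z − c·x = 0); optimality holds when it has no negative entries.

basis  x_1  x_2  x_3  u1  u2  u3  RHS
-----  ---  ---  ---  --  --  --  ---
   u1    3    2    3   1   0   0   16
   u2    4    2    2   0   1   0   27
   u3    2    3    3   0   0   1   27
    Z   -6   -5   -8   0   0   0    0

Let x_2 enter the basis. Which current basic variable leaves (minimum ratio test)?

Column x_2 entries and ratios — u1: 16/2 = 8; u2: 27/2 = 27/2; u3: 27/3 = 9.
Smallest ratio is 8 in the row of u1, so u1 leaves.

u1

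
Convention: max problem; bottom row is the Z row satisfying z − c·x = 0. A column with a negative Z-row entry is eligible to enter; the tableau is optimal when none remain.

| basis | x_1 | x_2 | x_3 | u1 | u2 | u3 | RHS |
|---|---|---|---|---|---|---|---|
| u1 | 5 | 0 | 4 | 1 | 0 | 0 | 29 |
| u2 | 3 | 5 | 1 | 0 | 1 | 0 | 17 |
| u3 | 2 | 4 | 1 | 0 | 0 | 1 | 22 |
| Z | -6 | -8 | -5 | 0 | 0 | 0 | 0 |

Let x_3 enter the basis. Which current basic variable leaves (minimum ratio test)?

u1

Column x_3 entries and ratios — u1: 29/4 = 29/4; u2: 17/1 = 17; u3: 22/1 = 22.
Smallest ratio is 29/4 in the row of u1, so u1 leaves.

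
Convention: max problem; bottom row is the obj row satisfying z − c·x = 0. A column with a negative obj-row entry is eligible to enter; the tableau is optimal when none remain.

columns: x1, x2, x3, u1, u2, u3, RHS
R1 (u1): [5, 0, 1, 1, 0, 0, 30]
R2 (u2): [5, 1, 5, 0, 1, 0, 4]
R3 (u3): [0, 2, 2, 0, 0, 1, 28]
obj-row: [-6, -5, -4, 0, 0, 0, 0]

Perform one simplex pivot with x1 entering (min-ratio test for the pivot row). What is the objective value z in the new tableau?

Ratio test on column x1 — row 1: 30/5 = 6; row 2: 4/5 = 4/5; row 3: entry 0 ≤ 0. Minimum is 4/5 at row 2 (u2 leaves); pivot element 5.
Pivot on row 2; the obj-row RHS becomes 0 − (-6)·(4/5) = 24/5.

24/5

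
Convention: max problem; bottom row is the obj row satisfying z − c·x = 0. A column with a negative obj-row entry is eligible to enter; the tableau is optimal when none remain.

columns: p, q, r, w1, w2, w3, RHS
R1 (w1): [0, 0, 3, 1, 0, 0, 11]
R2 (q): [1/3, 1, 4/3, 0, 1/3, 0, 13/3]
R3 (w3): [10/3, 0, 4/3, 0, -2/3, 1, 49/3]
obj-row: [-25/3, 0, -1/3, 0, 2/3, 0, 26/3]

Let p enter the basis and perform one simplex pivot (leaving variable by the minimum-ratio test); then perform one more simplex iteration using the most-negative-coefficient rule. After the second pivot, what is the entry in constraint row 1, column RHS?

11

Ratio test on column p — row 1: entry 0 ≤ 0; row 2: (13/3)/(1/3) = 13; row 3: (49/3)/(10/3) = 49/10. Minimum is 49/10 at row 3 (w3 leaves); pivot element 10/3.
Divide row 3 by 10/3; eliminate column p from the other rows.
Second iteration: most negative obj-row entry is -1 in column w2, so w2 enters.
Ratio test on column w2 — row 1: entry 0 ≤ 0; row 2: (27/10)/(2/5) = 27/4; row 3: entry -1/5 ≤ 0. Minimum is 27/4 at row 2 (q leaves); pivot element 2/5.
Divide row 2 by 2/5; eliminate column w2 from the other rows.
After both pivots, the entry at constraint row 1, column RHS is 11.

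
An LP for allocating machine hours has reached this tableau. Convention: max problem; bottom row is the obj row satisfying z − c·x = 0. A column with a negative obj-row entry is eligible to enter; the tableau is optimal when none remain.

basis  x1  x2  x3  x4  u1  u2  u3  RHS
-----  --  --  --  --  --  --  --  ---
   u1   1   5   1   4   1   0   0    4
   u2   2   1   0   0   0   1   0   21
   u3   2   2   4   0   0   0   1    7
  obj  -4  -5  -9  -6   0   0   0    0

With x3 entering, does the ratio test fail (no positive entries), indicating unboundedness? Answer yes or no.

Column x3 has positive entries in row(s) 1, 3, so the ratio test bounds it — not unbounded.

no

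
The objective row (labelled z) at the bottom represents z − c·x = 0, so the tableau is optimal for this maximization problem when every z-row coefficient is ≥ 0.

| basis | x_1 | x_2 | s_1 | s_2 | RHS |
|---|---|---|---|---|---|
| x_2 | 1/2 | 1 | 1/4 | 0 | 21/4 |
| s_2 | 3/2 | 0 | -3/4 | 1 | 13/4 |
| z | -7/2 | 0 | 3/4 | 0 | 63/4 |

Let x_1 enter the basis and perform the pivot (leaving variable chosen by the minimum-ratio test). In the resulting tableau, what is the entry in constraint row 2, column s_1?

-1/2

Ratio test on column x_1 — row 1: (21/4)/(1/2) = 21/2; row 2: (13/4)/(3/2) = 13/6. Minimum is 13/6 at row 2 (s_2 leaves); pivot element 3/2.
Divide row 2 by 3/2; eliminate column x_1 from the other rows.
In the new row 2, the s_1 entry is the old entry divided by the pivot: (-3/4)/(3/2) = -1/2.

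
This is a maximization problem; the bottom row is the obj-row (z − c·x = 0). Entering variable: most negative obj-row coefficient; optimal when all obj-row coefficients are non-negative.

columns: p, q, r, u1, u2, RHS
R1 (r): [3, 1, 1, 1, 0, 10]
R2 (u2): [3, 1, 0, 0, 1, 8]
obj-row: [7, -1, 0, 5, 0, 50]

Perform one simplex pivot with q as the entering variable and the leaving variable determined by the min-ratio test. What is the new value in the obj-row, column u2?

Ratio test on column q — row 1: 10/1 = 10; row 2: 8/1 = 8. Minimum is 8 at row 2 (u2 leaves); pivot element 1.
Divide row 2 by 1; eliminate column q from the other rows.
obj-row update in column u2: 0 − (-1)·1 = 1.

1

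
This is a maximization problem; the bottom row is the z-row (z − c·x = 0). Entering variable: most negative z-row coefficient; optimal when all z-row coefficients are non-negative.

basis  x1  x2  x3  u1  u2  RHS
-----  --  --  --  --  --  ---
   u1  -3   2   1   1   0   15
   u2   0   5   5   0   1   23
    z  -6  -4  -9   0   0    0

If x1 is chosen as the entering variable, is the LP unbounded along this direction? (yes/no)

Every constraint-row entry in column x1 is ≤ 0, so increasing x1 is unbounded.

yes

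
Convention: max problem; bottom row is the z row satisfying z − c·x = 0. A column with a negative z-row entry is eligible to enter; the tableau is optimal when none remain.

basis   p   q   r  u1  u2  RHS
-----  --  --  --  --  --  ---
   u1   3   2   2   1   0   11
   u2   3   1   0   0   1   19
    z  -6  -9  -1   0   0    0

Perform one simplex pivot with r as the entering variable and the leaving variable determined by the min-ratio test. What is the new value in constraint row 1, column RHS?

11/2

Ratio test on column r — row 1: 11/2 = 11/2; row 2: entry 0 ≤ 0. Minimum is 11/2 at row 1 (u1 leaves); pivot element 2.
Divide row 1 by 2; eliminate column r from the other rows.
In the new row 1, the RHS entry is the old entry divided by the pivot: 11/2 = 11/2.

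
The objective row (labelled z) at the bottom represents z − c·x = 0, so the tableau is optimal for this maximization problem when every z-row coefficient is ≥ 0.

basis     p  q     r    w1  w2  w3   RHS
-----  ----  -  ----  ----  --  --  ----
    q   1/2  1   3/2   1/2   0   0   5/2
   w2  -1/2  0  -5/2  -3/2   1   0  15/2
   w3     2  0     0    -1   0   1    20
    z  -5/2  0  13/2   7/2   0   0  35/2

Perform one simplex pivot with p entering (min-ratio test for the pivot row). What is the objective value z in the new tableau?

Ratio test on column p — row 1: (5/2)/(1/2) = 5; row 2: entry -1/2 ≤ 0; row 3: 20/2 = 10. Minimum is 5 at row 1 (q leaves); pivot element 1/2.
Pivot on row 1; the z-row RHS becomes 35/2 − (-5/2)·5 = 30.

30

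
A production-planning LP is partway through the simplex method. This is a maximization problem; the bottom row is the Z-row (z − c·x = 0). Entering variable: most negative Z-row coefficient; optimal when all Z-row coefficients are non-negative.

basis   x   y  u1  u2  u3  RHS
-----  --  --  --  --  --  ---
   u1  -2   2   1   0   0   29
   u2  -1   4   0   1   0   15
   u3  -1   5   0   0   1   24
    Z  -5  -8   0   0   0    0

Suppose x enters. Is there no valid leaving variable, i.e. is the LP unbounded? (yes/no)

yes

Every constraint-row entry in column x is ≤ 0, so increasing x is unbounded.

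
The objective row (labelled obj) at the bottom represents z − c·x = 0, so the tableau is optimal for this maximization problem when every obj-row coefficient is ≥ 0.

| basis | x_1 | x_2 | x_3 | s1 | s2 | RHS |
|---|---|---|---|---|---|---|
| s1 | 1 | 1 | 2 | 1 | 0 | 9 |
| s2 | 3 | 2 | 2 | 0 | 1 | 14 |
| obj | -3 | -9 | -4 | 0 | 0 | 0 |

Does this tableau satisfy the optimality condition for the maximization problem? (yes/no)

no

The obj-row has a negative entry -9 in column x_2, so it is not optimal.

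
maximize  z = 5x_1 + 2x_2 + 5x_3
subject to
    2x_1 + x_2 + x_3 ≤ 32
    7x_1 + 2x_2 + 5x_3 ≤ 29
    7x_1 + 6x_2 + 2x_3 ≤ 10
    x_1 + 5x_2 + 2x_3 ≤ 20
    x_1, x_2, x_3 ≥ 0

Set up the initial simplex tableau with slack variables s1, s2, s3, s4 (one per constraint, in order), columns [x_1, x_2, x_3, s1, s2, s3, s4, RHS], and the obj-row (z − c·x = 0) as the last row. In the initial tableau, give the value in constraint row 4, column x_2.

Constraint 4 has coefficient 5 on x_2.

5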